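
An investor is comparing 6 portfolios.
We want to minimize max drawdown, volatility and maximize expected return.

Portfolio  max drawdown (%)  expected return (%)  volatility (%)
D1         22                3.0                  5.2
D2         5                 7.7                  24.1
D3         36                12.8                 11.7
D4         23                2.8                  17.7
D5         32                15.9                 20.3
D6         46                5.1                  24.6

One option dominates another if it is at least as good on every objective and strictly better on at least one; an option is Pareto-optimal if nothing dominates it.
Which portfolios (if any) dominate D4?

D1

D1: max drawdown 22≤23, expected return 3.0≥2.8, volatility 5.2≤17.7 — dominates D4.
Others (D2, D3, D5, D6) are each worse than D4 on at least one objective.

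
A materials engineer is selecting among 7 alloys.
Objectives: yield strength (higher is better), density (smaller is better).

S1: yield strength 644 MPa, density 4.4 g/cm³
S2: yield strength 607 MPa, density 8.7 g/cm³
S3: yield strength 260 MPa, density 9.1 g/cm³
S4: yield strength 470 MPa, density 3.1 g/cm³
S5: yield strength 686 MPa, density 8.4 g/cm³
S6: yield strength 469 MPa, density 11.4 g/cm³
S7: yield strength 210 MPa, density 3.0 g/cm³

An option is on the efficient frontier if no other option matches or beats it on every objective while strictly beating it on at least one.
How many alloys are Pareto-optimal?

S1: not dominated.
S2: dominated by S1 (yield strength 644≥607, density 4.4≤8.7).
S3: dominated by S1 (yield strength 644≥260, density 4.4≤9.1).
S4: not dominated.
S5: not dominated (best yield strength).
S6: dominated by S1 (yield strength 644≥469, density 4.4≤11.4).
S7: not dominated (best density).
Pareto-optimal: S1, S4, S5, S7 → 4.

4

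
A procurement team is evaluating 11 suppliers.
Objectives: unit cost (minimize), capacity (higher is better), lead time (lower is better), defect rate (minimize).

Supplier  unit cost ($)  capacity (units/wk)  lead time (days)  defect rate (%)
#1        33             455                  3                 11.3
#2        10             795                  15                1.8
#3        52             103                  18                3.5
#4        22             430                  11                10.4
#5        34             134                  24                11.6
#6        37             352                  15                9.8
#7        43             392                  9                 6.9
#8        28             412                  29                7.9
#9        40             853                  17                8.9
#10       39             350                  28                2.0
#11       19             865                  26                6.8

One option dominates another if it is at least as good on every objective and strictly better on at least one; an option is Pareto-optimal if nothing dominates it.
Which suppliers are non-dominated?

#1: not dominated (best lead time).
#2: not dominated (best unit cost).
#3: dominated by #2 (unit cost 10≤52, capacity 795≥103, lead time 15≤18, defect rate 1.8≤3.5).
#4: not dominated.
#5: dominated by #1 (unit cost 33≤34, capacity 455≥134, lead time 3≤24, defect rate 11.3≤11.6).
#6: dominated by #2 (unit cost 10≤37, capacity 795≥352, lead time 15≤15, defect rate 1.8≤9.8).
#7: not dominated.
#8: dominated by #2 (unit cost 10≤28, capacity 795≥412, lead time 15≤29, defect rate 1.8≤7.9).
#9: not dominated.
#10: dominated by #2 (unit cost 10≤39, capacity 795≥350, lead time 15≤28, defect rate 1.8≤2.0).
#11: not dominated (best capacity).

#1, #2, #4, #7, #9, #11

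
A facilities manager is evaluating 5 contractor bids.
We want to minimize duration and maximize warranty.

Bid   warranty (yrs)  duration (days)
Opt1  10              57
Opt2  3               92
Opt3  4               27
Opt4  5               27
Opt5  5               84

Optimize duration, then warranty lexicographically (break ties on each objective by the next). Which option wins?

Opt4

First minimize duration: best is 27, kept {Opt3, Opt4}.
Then maximize warranty: best is 5, kept {Opt4}.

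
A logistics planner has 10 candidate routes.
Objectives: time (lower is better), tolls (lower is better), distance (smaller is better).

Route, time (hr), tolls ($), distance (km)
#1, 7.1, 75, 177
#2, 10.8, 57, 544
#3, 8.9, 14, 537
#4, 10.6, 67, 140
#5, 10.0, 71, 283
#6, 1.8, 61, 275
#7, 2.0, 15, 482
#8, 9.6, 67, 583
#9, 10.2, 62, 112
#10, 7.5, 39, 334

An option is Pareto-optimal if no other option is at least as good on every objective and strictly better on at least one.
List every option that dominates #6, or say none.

none

#1: worse on time (7.1 vs 1.8).
#2: worse on time (10.8 vs 1.8).
#3: worse on time (8.9 vs 1.8).
#4: worse on time (10.6 vs 1.8).
#5: worse on time (10.0 vs 1.8).
#7: worse on time (2.0 vs 1.8).
#8: worse on time (9.6 vs 1.8).
#9: worse on time (10.2 vs 1.8).
#10: worse on time (7.5 vs 1.8).
No option dominates #6.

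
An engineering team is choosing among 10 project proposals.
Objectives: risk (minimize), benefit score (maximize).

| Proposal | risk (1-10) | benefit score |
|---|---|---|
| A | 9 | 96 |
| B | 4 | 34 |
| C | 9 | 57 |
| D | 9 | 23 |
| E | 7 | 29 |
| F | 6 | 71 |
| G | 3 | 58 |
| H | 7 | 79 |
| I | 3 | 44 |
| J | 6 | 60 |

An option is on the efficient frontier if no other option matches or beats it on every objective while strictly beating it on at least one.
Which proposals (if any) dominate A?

B: worse on benefit score (34 vs 96).
C: worse on benefit score (57 vs 96).
D: worse on benefit score (23 vs 96).
E: worse on benefit score (29 vs 96).
F: worse on benefit score (71 vs 96).
G: worse on benefit score (58 vs 96).
H: worse on benefit score (79 vs 96).
I: worse on benefit score (44 vs 96).
J: worse on benefit score (60 vs 96).
No option dominates A.

none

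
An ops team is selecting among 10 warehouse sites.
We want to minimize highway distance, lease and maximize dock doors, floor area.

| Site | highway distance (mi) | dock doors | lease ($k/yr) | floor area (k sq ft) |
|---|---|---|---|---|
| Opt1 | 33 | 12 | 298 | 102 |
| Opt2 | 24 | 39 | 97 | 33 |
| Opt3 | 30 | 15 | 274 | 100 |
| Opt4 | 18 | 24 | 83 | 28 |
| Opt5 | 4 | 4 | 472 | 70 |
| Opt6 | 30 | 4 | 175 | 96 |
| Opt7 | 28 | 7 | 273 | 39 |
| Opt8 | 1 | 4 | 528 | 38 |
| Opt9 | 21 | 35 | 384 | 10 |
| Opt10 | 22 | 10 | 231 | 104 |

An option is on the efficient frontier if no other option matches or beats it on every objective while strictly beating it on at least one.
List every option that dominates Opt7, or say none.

Opt10

Opt10: highway distance 22≤28, dock doors 10≥7, lease 231≤273, floor area 104≥39 — dominates Opt7.
Others (Opt1, Opt2, Opt3, Opt4, Opt5, Opt6, Opt8, Opt9) are each worse than Opt7 on at least one objective.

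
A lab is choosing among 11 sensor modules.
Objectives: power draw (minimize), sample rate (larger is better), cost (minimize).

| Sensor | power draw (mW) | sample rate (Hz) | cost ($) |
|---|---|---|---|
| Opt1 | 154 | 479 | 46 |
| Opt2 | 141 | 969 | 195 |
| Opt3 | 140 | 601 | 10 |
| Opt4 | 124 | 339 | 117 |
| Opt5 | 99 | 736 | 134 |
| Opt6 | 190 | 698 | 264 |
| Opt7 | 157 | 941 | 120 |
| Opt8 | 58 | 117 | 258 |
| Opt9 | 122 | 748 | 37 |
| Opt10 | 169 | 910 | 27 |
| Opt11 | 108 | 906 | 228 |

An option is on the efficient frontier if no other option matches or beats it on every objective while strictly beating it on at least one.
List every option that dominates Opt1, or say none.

Opt3: power draw 140≤154, sample rate 601≥479, cost 10≤46 — dominates Opt1.
Opt9: power draw 122≤154, sample rate 748≥479, cost 37≤46 — dominates Opt1.
Others (Opt2, Opt4, Opt5, Opt6, Opt7, Opt8, Opt10, Opt11) are each worse than Opt1 on at least one objective.

Opt3, Opt9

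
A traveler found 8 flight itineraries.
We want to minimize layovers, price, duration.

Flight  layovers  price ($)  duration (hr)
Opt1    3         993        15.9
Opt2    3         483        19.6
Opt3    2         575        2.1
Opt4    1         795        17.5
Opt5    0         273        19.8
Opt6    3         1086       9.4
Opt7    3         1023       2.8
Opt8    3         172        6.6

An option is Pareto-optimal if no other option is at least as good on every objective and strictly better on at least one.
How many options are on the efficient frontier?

4

Opt1: dominated by Opt3 (layovers 2≤3, price 575≤993, duration 2.1≤15.9).
Opt2: dominated by Opt8 (layovers 3≤3, price 172≤483, duration 6.6≤19.6).
Opt3: not dominated (best duration).
Opt4: not dominated.
Opt5: not dominated (best layovers).
Opt6: dominated by Opt3 (layovers 2≤3, price 575≤1086, duration 2.1≤9.4).
Opt7: dominated by Opt3 (layovers 2≤3, price 575≤1023, duration 2.1≤2.8).
Opt8: not dominated (best price).
Pareto-optimal: Opt3, Opt4, Opt5, Opt8 → 4.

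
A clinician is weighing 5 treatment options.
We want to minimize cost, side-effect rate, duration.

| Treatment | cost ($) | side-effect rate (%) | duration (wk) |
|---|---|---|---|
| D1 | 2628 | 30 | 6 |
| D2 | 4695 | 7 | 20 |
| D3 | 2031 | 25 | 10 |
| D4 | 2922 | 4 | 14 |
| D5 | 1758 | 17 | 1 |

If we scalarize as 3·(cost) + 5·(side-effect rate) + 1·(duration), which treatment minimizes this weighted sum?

D1: 3·2628 + 5·30 + 1·6 = 8040
D2: 3·4695 + 5·7 + 1·20 = 14140
D3: 3·2031 + 5·25 + 1·10 = 6228
D4: 3·2922 + 5·4 + 1·14 = 8800
D5: 3·1758 + 5·17 + 1·1 = 5360
Lowest: D5 at 5360.

D5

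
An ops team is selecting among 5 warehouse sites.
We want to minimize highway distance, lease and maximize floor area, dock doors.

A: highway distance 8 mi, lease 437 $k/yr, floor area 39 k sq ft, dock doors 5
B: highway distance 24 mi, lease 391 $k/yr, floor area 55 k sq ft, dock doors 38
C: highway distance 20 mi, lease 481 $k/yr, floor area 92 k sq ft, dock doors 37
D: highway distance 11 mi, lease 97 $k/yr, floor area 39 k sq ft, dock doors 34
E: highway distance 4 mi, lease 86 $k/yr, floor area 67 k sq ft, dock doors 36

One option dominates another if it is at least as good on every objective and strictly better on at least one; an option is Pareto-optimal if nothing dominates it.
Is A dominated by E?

Yes

E vs A: highway distance 4≤8, lease 86≤437, floor area 67≥39, dock doors 36≥5 — E is at least as good on every objective with at least one strict improvement.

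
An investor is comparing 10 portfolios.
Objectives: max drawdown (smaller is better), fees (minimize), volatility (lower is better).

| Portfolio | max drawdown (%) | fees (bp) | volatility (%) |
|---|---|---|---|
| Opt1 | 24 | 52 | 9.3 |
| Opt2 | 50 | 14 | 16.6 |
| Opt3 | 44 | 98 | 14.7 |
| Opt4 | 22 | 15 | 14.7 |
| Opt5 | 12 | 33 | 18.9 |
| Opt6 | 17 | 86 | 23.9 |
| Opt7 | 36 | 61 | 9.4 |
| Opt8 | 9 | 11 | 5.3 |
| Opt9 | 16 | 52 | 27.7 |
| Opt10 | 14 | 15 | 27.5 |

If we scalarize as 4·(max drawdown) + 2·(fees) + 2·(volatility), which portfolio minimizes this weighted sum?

Opt1: 4·24 + 2·52 + 2·9.3 = 218.6
Opt2: 4·50 + 2·14 + 2·16.6 = 261.2
Opt3: 4·44 + 2·98 + 2·14.7 = 401.4
Opt4: 4·22 + 2·15 + 2·14.7 = 147.4
Opt5: 4·12 + 2·33 + 2·18.9 = 151.8
Opt6: 4·17 + 2·86 + 2·23.9 = 287.8
Opt7: 4·36 + 2·61 + 2·9.4 = 284.8
Opt8: 4·9 + 2·11 + 2·5.3 = 68.6
Opt9: 4·16 + 2·52 + 2·27.7 = 223.4
Opt10: 4·14 + 2·15 + 2·27.5 = 141.0
Lowest: Opt8 at 68.6.

Opt8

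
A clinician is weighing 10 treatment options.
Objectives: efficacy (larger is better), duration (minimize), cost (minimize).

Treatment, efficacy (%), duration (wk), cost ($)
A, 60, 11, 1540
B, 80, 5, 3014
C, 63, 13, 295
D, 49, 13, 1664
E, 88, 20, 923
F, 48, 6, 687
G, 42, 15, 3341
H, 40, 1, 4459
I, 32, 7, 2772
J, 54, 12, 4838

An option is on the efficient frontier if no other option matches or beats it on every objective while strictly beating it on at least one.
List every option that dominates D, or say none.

A: efficacy 60≥49, duration 11≤13, cost 1540≤1664 — dominates D.
C: efficacy 63≥49, duration 13≤13, cost 295≤1664 — dominates D.
Others (B, E, F, G, H, I, J) are each worse than D on at least one objective.

A, C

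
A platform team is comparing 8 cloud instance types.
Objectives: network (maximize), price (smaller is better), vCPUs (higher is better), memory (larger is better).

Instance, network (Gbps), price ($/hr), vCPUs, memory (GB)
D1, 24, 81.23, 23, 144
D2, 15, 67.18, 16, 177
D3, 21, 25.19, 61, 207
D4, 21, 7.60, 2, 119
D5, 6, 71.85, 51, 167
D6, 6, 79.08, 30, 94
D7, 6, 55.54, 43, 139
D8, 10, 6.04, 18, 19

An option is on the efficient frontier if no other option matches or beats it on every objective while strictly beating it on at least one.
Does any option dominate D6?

D3 vs D6: network 21≥6, price 25.19≤79.08, vCPUs 61≥30, memory 207≥94 — D3 is at least as good on every objective and strictly better on at least one, so D3 dominates D6.

Yes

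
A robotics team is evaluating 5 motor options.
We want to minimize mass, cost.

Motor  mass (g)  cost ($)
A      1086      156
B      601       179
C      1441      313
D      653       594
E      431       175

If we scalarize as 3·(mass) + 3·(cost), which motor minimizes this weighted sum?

E

A: 3·1086 + 3·156 = 3726
B: 3·601 + 3·179 = 2340
C: 3·1441 + 3·313 = 5262
D: 3·653 + 3·594 = 3741
E: 3·431 + 3·175 = 1818
Lowest: E at 1818.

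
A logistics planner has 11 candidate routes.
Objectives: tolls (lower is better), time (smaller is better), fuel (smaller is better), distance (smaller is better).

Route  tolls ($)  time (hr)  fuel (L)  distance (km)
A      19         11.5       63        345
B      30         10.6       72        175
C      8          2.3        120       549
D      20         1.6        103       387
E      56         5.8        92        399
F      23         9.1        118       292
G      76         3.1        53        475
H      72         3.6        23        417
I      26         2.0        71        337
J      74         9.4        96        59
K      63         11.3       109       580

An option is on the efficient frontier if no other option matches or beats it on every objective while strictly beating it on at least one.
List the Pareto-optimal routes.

A: not dominated.
B: not dominated.
C: not dominated (best tolls).
D: not dominated (best time).
E: dominated by I (tolls 26≤56, time 2.0≤5.8, fuel 71≤92, distance 337≤399).
F: not dominated.
G: not dominated.
H: not dominated (best fuel).
I: not dominated.
J: not dominated (best distance).
K: dominated by B (tolls 30≤63, time 10.6≤11.3, fuel 72≤109, distance 175≤580).

A, B, C, D, F, G, H, I, J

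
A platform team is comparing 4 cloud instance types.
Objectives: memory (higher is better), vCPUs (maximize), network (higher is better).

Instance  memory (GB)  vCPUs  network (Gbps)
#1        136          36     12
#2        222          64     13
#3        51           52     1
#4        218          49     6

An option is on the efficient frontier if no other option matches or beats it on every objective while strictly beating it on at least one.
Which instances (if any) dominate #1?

#2: memory 222≥136, vCPUs 64≥36, network 13≥12 — dominates #1.
Others (#3, #4) are each worse than #1 on at least one objective.

#2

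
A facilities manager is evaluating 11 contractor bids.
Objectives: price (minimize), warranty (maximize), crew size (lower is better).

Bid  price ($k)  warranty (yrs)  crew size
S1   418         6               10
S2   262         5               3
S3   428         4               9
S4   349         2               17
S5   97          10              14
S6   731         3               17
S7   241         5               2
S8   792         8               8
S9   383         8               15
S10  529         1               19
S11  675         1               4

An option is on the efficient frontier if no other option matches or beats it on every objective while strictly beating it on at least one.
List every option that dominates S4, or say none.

S2: price 262≤349, warranty 5≥2, crew size 3≤17 — dominates S4.
S5: price 97≤349, warranty 10≥2, crew size 14≤17 — dominates S4.
S7: price 241≤349, warranty 5≥2, crew size 2≤17 — dominates S4.
Others (S1, S3, S6, S8, S9, S10, S11) are each worse than S4 on at least one objective.

S2, S5, S7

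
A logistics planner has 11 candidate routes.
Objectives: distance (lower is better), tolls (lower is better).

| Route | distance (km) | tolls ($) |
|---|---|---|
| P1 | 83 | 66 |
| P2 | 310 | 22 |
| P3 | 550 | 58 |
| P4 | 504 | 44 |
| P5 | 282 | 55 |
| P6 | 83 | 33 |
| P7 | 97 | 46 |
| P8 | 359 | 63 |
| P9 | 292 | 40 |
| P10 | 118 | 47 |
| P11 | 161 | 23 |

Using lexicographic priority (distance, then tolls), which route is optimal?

First minimize distance: best is 83, kept {P1, P6}.
Then minimize tolls: best is 33, kept {P6}.

P6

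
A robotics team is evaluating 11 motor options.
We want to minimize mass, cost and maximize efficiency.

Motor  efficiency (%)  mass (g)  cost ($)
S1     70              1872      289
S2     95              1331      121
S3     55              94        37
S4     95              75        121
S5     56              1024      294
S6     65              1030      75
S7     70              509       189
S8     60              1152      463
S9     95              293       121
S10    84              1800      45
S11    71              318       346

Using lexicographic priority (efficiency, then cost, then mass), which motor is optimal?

S4

First maximize efficiency: best is 95, kept {S2, S4, S9}.
Then minimize cost: best is 121, kept {S2, S4, S9}.
Then minimize mass: best is 75, kept {S4}.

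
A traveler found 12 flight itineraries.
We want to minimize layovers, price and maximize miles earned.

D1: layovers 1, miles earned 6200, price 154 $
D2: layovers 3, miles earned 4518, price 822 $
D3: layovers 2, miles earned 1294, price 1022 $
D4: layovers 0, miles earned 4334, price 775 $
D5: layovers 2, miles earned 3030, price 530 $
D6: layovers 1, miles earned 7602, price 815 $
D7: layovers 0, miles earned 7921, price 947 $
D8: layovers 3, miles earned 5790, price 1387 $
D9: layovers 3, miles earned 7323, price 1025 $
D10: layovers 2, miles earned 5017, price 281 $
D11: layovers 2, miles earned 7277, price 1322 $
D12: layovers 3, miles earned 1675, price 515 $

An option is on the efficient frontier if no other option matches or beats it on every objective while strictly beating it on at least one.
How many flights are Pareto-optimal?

D1: not dominated (best price).
D2: dominated by D1 (layovers 1≤3, miles earned 6200≥4518, price 154≤822).
D3: dominated by D1 (layovers 1≤2, miles earned 6200≥1294, price 154≤1022).
D4: not dominated.
D5: dominated by D1 (layovers 1≤2, miles earned 6200≥3030, price 154≤530).
D6: not dominated.
D7: not dominated (best miles earned).
D8: dominated by D1 (layovers 1≤3, miles earned 6200≥5790, price 154≤1387).
D9: dominated by D6 (layovers 1≤3, miles earned 7602≥7323, price 815≤1025).
D10: dominated by D1 (layovers 1≤2, miles earned 6200≥5017, price 154≤281).
D11: dominated by D6 (layovers 1≤2, miles earned 7602≥7277, price 815≤1322).
D12: dominated by D1 (layovers 1≤3, miles earned 6200≥1675, price 154≤515).
Pareto-optimal: D1, D4, D6, D7 → 4.

4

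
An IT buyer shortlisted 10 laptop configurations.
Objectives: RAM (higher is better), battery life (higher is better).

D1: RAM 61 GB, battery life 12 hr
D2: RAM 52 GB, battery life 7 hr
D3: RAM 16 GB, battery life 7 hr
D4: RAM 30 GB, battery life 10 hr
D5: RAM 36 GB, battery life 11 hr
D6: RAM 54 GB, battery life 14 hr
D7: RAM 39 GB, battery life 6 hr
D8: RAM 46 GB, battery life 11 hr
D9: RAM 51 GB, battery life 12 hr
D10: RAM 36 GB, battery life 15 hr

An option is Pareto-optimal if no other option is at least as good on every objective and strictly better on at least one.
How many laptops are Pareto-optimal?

3

D1: not dominated (best RAM).
D2: dominated by D1 (RAM 61≥52, battery life 12≥7).
D3: dominated by D1 (RAM 61≥16, battery life 12≥7).
D4: dominated by D1 (RAM 61≥30, battery life 12≥10).
D5: dominated by D1 (RAM 61≥36, battery life 12≥11).
D6: not dominated.
D7: dominated by D1 (RAM 61≥39, battery life 12≥6).
D8: dominated by D1 (RAM 61≥46, battery life 12≥11).
D9: dominated by D1 (RAM 61≥51, battery life 12≥12).
D10: not dominated (best battery life).
Pareto-optimal: D1, D6, D10 → 3.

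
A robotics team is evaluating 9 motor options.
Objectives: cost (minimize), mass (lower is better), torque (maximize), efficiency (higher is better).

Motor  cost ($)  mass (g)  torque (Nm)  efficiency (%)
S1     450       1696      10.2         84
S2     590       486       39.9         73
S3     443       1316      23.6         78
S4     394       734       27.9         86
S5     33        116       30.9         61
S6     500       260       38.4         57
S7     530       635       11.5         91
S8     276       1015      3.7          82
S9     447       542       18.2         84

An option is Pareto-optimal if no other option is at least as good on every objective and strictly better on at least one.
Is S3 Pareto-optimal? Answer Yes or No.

No

S4 vs S3: cost 394≤443, mass 734≤1316, torque 27.9≥23.6, efficiency 86≥78 — S4 is at least as good on every objective and strictly better on at least one, so S4 dominates S3.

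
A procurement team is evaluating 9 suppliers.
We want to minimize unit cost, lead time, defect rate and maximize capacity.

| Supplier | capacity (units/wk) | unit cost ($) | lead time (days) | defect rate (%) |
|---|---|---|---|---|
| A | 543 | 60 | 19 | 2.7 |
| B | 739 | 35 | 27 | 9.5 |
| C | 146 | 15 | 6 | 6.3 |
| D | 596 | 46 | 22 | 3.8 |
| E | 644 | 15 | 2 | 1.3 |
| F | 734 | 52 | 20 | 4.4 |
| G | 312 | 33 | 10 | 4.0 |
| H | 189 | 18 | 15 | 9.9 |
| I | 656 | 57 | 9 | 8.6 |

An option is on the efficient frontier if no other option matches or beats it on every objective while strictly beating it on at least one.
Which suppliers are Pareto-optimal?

A: dominated by E (capacity 644≥543, unit cost 15≤60, lead time 2≤19, defect rate 1.3≤2.7).
B: not dominated (best capacity).
C: dominated by E (capacity 644≥146, unit cost 15≤15, lead time 2≤6, defect rate 1.3≤6.3).
D: dominated by E (capacity 644≥596, unit cost 15≤46, lead time 2≤22, defect rate 1.3≤3.8).
E: not dominated (best lead time).
F: not dominated.
G: dominated by E (capacity 644≥312, unit cost 15≤33, lead time 2≤10, defect rate 1.3≤4.0).
H: dominated by E (capacity 644≥189, unit cost 15≤18, lead time 2≤15, defect rate 1.3≤9.9).
I: not dominated.

B, E, F, I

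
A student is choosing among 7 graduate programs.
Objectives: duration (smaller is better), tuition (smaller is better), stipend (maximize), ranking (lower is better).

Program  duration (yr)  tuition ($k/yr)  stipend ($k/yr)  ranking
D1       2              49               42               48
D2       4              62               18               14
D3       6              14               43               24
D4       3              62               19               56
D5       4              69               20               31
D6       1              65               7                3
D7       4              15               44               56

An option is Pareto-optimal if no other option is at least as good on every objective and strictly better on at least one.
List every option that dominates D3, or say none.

D1: worse on tuition (49 vs 14).
D2: worse on tuition (62 vs 14).
D4: worse on tuition (62 vs 14).
D5: worse on tuition (69 vs 14).
D6: worse on tuition (65 vs 14).
D7: worse on tuition (15 vs 14).
No option dominates D3.

none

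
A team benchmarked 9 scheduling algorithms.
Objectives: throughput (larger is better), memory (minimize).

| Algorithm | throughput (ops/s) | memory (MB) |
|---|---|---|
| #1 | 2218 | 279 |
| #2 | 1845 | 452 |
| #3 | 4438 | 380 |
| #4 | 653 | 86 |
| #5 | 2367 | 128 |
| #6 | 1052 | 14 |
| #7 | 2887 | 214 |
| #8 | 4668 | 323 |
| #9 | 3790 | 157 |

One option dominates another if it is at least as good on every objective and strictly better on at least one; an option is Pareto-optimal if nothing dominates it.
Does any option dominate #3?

Yes

#8 vs #3: throughput 4668≥4438, memory 323≤380 — #8 is at least as good on every objective and strictly better on at least one, so #8 dominates #3.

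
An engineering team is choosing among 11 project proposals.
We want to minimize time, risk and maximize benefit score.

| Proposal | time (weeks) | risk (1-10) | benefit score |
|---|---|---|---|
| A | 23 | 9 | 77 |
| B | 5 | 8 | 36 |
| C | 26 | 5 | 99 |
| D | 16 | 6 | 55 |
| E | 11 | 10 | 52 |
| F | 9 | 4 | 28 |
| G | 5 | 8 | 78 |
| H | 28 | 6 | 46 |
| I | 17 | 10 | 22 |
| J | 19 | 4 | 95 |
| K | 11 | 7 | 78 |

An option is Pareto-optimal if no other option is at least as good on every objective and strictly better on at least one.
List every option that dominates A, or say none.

G: time 5≤23, risk 8≤9, benefit score 78≥77 — dominates A.
J: time 19≤23, risk 4≤9, benefit score 95≥77 — dominates A.
K: time 11≤23, risk 7≤9, benefit score 78≥77 — dominates A.
Others (B, C, D, E, F, H, I) are each worse than A on at least one objective.

G, J, K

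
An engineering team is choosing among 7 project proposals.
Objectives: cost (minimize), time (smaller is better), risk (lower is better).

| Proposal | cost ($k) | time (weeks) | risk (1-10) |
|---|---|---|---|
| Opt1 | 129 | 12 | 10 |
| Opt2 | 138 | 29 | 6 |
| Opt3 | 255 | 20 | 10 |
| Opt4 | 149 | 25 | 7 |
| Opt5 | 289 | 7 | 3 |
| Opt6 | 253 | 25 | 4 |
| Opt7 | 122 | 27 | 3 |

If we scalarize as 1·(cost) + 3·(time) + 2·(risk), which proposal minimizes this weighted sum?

Opt1

Opt1: 1·129 + 3·12 + 2·10 = 185
Opt2: 1·138 + 3·29 + 2·6 = 237
Opt3: 1·255 + 3·20 + 2·10 = 335
Opt4: 1·149 + 3·25 + 2·7 = 238
Opt5: 1·289 + 3·7 + 2·3 = 316
Opt6: 1·253 + 3·25 + 2·4 = 336
Opt7: 1·122 + 3·27 + 2·3 = 209
Lowest: Opt1 at 185.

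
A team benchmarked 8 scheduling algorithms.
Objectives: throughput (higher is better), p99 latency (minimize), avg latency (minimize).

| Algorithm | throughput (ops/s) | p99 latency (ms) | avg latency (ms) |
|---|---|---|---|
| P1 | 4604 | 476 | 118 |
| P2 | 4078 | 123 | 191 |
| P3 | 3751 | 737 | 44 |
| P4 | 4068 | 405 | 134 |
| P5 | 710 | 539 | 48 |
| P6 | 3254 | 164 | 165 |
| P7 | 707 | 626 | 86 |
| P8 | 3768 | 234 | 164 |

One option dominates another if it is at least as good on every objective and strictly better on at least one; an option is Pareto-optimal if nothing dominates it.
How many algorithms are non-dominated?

7

P1: not dominated (best throughput).
P2: not dominated (best p99 latency).
P3: not dominated (best avg latency).
P4: not dominated.
P5: not dominated.
P6: not dominated.
P7: dominated by P5 (throughput 710≥707, p99 latency 539≤626, avg latency 48≤86).
P8: not dominated.
Pareto-optimal: P1, P2, P3, P4, P5, P6, P8 → 7.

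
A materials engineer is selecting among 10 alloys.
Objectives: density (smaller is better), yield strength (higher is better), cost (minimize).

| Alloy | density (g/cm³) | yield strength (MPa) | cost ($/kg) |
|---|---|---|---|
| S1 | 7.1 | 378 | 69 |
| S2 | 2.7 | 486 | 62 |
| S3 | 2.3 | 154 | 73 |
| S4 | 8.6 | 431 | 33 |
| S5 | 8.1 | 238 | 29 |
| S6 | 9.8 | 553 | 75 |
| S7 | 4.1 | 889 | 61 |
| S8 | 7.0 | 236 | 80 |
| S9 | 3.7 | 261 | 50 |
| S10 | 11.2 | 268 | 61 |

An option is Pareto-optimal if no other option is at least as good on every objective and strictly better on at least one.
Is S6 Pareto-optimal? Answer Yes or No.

No

S7 vs S6: density 4.1≤9.8, yield strength 889≥553, cost 61≤75 — S7 is at least as good on every objective and strictly better on at least one, so S7 dominates S6.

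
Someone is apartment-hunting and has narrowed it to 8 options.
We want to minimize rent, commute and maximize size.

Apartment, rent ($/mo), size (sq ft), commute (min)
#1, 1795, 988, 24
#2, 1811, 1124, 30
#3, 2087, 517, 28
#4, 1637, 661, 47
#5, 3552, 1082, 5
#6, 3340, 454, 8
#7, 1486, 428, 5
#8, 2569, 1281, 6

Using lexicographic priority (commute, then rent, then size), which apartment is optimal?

#7

First minimize commute: best is 5, kept {#5, #7}.
Then minimize rent: best is 1486, kept {#7}.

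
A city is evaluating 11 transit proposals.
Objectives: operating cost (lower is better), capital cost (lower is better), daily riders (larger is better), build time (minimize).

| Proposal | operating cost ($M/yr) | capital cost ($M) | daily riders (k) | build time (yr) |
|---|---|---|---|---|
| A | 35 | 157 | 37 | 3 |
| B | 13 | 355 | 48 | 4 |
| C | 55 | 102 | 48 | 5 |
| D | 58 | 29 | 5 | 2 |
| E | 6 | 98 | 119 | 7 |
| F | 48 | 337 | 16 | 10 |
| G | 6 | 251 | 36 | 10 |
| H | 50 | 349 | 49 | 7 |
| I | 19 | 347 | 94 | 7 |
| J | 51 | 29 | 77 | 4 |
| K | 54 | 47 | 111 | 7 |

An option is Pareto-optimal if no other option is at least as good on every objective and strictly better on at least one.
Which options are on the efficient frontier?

A, B, D, E, J, K

A: not dominated.
B: not dominated.
C: dominated by J (operating cost 51≤55, capital cost 29≤102, daily riders 77≥48, build time 4≤5).
D: not dominated (best build time).
E: not dominated (best daily riders).
F: dominated by A (operating cost 35≤48, capital cost 157≤337, daily riders 37≥16, build time 3≤10).
G: dominated by E (operating cost 6≤6, capital cost 98≤251, daily riders 119≥36, build time 7≤10).
H: dominated by E (operating cost 6≤50, capital cost 98≤349, daily riders 119≥49, build time 7≤7).
I: dominated by E (operating cost 6≤19, capital cost 98≤347, daily riders 119≥94, build time 7≤7).
J: not dominated.
K: not dominated.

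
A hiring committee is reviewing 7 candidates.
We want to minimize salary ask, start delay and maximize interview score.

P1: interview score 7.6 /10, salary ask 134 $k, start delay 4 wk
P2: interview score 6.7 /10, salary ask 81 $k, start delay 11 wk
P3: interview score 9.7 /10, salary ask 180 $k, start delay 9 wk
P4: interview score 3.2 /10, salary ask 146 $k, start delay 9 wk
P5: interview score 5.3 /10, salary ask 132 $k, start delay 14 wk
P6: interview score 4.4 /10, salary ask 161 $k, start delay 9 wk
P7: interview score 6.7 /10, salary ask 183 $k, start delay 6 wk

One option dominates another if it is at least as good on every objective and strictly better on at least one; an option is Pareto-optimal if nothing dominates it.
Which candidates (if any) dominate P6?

P1: interview score 7.6≥4.4, salary ask 134≤161, start delay 4≤9 — dominates P6.
Others (P2, P3, P4, P5, P7) are each worse than P6 on at least one objective.

P1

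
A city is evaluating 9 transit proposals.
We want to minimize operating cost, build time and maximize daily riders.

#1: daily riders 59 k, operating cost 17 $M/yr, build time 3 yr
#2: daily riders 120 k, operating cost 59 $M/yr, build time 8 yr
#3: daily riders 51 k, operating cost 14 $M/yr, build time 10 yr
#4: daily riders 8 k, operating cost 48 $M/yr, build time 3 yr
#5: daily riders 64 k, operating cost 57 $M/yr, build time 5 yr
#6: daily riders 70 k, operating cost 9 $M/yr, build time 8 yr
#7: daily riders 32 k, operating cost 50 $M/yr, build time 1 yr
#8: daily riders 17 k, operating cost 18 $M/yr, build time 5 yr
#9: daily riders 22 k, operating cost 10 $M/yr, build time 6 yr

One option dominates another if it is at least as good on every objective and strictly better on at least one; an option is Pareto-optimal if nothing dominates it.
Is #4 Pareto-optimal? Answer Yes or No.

#1 vs #4: daily riders 59≥8, operating cost 17≤48, build time 3≤3 — #1 is at least as good on every objective and strictly better on at least one, so #1 dominates #4.

No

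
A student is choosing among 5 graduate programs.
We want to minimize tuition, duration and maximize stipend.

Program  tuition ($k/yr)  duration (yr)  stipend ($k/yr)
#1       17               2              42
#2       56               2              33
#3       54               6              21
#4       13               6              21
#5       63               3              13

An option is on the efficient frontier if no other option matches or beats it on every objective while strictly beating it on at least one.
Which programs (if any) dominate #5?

#1, #2

#1: tuition 17≤63, duration 2≤3, stipend 42≥13 — dominates #5.
#2: tuition 56≤63, duration 2≤3, stipend 33≥13 — dominates #5.
Others (#3, #4) are each worse than #5 on at least one objective.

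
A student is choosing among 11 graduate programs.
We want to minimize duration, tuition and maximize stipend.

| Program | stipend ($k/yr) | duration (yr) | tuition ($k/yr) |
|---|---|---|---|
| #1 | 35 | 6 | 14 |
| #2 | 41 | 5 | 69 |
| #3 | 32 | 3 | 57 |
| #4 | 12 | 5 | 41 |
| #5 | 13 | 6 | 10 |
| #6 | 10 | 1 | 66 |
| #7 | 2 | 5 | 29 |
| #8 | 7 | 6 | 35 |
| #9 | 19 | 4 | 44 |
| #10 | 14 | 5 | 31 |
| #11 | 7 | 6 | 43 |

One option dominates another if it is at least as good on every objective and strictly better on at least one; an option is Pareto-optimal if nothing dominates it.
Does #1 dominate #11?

Yes

#1 vs #11: stipend 35≥7, duration 6≤6, tuition 14≤43 — #1 is at least as good on every objective with at least one strict improvement.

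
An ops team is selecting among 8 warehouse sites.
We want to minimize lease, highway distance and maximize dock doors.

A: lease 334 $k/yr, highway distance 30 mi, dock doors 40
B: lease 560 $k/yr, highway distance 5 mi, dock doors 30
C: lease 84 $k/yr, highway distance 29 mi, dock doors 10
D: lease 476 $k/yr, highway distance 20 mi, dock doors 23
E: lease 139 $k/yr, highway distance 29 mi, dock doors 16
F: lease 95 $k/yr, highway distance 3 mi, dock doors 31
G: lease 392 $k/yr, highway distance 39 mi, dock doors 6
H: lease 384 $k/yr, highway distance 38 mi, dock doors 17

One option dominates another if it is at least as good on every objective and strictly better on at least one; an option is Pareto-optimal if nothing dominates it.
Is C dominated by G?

No

G vs C: G is worse on lease (392 vs 84), so it does not dominate C.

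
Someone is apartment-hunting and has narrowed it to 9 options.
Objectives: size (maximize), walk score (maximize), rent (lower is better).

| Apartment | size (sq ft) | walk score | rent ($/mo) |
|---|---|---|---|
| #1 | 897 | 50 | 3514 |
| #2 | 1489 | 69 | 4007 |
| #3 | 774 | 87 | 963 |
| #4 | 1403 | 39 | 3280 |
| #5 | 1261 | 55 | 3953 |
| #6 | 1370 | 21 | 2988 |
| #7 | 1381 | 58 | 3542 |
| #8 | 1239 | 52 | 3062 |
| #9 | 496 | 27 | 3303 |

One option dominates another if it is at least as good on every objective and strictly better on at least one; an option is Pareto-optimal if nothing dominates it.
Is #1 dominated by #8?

#8 vs #1: size 1239≥897, walk score 52≥50, rent 3062≤3514 — #8 is at least as good on every objective with at least one strict improvement.

Yes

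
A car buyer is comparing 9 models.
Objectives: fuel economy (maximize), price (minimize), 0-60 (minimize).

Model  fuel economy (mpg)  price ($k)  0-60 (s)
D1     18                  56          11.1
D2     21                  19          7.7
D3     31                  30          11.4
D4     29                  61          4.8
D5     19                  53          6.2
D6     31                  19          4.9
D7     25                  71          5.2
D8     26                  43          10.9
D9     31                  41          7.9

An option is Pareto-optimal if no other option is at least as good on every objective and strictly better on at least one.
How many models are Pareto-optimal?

D1: dominated by D2 (fuel economy 21≥18, price 19≤56, 0-60 7.7≤11.1).
D2: dominated by D6 (fuel economy 31≥21, price 19≤19, 0-60 4.9≤7.7).
D3: dominated by D6 (fuel economy 31≥31, price 19≤30, 0-60 4.9≤11.4).
D4: not dominated (best 0-60).
D5: dominated by D6 (fuel economy 31≥19, price 19≤53, 0-60 4.9≤6.2).
D6: not dominated.
D7: dominated by D4 (fuel economy 29≥25, price 61≤71, 0-60 4.8≤5.2).
D8: dominated by D6 (fuel economy 31≥26, price 19≤43, 0-60 4.9≤10.9).
D9: dominated by D6 (fuel economy 31≥31, price 19≤41, 0-60 4.9≤7.9).
Pareto-optimal: D4, D6 → 2.

2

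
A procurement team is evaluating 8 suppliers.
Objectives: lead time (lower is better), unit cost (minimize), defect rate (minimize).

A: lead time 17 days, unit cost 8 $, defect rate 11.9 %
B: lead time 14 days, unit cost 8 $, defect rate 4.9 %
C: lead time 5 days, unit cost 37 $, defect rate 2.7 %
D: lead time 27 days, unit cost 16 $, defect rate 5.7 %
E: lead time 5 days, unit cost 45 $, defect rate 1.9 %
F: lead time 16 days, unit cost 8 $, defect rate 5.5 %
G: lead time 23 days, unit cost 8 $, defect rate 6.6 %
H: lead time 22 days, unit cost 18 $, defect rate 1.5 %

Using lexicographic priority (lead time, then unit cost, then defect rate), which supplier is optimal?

C

First minimize lead time: best is 5, kept {C, E}.
Then minimize unit cost: best is 37, kept {C}.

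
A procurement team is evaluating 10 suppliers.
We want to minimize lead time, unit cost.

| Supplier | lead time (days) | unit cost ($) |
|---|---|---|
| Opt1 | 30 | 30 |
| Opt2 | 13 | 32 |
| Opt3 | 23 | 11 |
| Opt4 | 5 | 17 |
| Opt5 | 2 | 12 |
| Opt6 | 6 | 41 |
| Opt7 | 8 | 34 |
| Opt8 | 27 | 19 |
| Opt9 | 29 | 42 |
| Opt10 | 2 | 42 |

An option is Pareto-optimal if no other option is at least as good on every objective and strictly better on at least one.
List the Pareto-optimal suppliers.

Opt3, Opt5

Opt1: dominated by Opt3 (lead time 23≤30, unit cost 11≤30).
Opt2: dominated by Opt4 (lead time 5≤13, unit cost 17≤32).
Opt3: not dominated (best unit cost).
Opt4: dominated by Opt5 (lead time 2≤5, unit cost 12≤17).
Opt5: not dominated.
Opt6: dominated by Opt4 (lead time 5≤6, unit cost 17≤41).
Opt7: dominated by Opt4 (lead time 5≤8, unit cost 17≤34).
Opt8: dominated by Opt3 (lead time 23≤27, unit cost 11≤19).
Opt9: dominated by Opt2 (lead time 13≤29, unit cost 32≤42).
Opt10: dominated by Opt5 (lead time 2≤2, unit cost 12≤42).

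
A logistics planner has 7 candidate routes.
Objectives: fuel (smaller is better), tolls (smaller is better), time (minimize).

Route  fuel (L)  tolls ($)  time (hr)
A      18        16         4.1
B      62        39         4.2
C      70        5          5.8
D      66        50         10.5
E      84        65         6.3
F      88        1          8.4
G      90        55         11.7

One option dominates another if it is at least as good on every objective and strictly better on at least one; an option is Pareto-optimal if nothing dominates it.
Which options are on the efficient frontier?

A: not dominated (best fuel).
B: dominated by A (fuel 18≤62, tolls 16≤39, time 4.1≤4.2).
C: not dominated.
D: dominated by A (fuel 18≤66, tolls 16≤50, time 4.1≤10.5).
E: dominated by A (fuel 18≤84, tolls 16≤65, time 4.1≤6.3).
F: not dominated (best tolls).
G: dominated by A (fuel 18≤90, tolls 16≤55, time 4.1≤11.7).

A, C, F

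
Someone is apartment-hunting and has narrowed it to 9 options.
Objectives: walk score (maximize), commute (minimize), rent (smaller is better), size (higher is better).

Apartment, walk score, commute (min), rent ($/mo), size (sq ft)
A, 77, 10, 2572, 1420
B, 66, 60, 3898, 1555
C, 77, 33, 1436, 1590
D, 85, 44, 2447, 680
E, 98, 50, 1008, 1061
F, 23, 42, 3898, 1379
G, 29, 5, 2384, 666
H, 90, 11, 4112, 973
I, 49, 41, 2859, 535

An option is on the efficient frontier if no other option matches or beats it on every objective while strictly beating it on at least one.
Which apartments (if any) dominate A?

none

B: worse on walk score (66 vs 77).
C: worse on commute (33 vs 10).
D: worse on commute (44 vs 10).
E: worse on commute (50 vs 10).
F: worse on walk score (23 vs 77).
G: worse on walk score (29 vs 77).
H: worse on commute (11 vs 10).
I: worse on walk score (49 vs 77).
No option dominates A.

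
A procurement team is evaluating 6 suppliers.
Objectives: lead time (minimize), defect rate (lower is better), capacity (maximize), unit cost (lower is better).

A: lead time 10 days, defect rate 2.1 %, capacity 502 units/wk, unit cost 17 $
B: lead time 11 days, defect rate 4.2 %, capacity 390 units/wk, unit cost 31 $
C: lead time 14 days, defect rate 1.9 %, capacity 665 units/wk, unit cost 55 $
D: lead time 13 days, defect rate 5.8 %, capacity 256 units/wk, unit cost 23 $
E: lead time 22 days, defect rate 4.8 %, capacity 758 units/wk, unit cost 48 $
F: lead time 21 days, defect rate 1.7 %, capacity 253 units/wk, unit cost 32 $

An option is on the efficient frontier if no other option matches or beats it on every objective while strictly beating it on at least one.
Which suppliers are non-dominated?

A, C, E, F

A: not dominated (best lead time).
B: dominated by A (lead time 10≤11, defect rate 2.1≤4.2, capacity 502≥390, unit cost 17≤31).
C: not dominated.
D: dominated by A (lead time 10≤13, defect rate 2.1≤5.8, capacity 502≥256, unit cost 17≤23).
E: not dominated (best capacity).
F: not dominated (best defect rate).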